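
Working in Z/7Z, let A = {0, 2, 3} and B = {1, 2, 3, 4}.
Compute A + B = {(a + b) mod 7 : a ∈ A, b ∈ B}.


Work in Z/7Z: reduce every sum a + b modulo 7.
Enumerate all 12 pairs:
a = 0: 0+1=1, 0+2=2, 0+3=3, 0+4=4
a = 2: 2+1=3, 2+2=4, 2+3=5, 2+4=6
a = 3: 3+1=4, 3+2=5, 3+3=6, 3+4=0
Distinct residues collected: {0, 1, 2, 3, 4, 5, 6}
|A + B| = 7 (out of 7 total residues).

A + B = {0, 1, 2, 3, 4, 5, 6}


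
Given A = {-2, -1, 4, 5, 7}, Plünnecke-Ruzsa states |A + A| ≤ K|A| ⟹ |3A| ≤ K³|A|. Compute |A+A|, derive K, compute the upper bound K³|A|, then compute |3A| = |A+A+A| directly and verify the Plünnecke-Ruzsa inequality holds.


|A| = 5.
Step 1: Compute A + A by enumerating all 25 pairs.
A + A = {-4, -3, -2, 2, 3, 4, 5, 6, 8, 9, 10, 11, 12, 14}, so |A + A| = 14.
Step 2: Doubling constant K = |A + A|/|A| = 14/5 = 14/5 ≈ 2.8000.
Step 3: Plünnecke-Ruzsa gives |3A| ≤ K³·|A| = (2.8000)³ · 5 ≈ 109.7600.
Step 4: Compute 3A = A + A + A directly by enumerating all triples (a,b,c) ∈ A³; |3A| = 25.
Step 5: Check 25 ≤ 109.7600? Yes ✓.

K = 14/5, Plünnecke-Ruzsa bound K³|A| ≈ 109.7600, |3A| = 25, inequality holds.


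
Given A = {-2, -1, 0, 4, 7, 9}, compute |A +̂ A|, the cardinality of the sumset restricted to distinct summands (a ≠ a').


Restricted sumset: A +̂ A = {a + a' : a ∈ A, a' ∈ A, a ≠ a'}.
Equivalently, take A + A and drop any sum 2a that is achievable ONLY as a + a for a ∈ A (i.e. sums representable only with equal summands).
Enumerate pairs (a, a') with a < a' (symmetric, so each unordered pair gives one sum; this covers all a ≠ a'):
  -2 + -1 = -3
  -2 + 0 = -2
  -2 + 4 = 2
  -2 + 7 = 5
  -2 + 9 = 7
  -1 + 0 = -1
  -1 + 4 = 3
  -1 + 7 = 6
  -1 + 9 = 8
  0 + 4 = 4
  0 + 7 = 7
  0 + 9 = 9
  4 + 7 = 11
  4 + 9 = 13
  7 + 9 = 16
Collected distinct sums: {-3, -2, -1, 2, 3, 4, 5, 6, 7, 8, 9, 11, 13, 16}
|A +̂ A| = 14
(Reference bound: |A +̂ A| ≥ 2|A| - 3 for |A| ≥ 2, with |A| = 6 giving ≥ 9.)

|A +̂ A| = 14


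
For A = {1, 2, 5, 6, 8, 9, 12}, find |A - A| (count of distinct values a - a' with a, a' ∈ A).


A - A = {a - a' : a, a' ∈ A}; |A| = 7.
Bounds: 2|A|-1 ≤ |A - A| ≤ |A|² - |A| + 1, i.e. 13 ≤ |A - A| ≤ 43.
Note: 0 ∈ A - A always (from a - a). The set is symmetric: if d ∈ A - A then -d ∈ A - A.
Enumerate nonzero differences d = a - a' with a > a' (then include -d):
Positive differences: {1, 2, 3, 4, 5, 6, 7, 8, 10, 11}
Full difference set: {0} ∪ (positive diffs) ∪ (negative diffs).
|A - A| = 1 + 2·10 = 21 (matches direct enumeration: 21).

|A - A| = 21


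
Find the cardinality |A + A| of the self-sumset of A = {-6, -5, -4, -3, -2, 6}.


A + A = {a + a' : a, a' ∈ A}; |A| = 6.
General bounds: 2|A| - 1 ≤ |A + A| ≤ |A|(|A|+1)/2, i.e. 11 ≤ |A + A| ≤ 21.
Lower bound 2|A|-1 is attained iff A is an arithmetic progression.
Enumerate sums a + a' for a ≤ a' (symmetric, so this suffices):
a = -6: -6+-6=-12, -6+-5=-11, -6+-4=-10, -6+-3=-9, -6+-2=-8, -6+6=0
a = -5: -5+-5=-10, -5+-4=-9, -5+-3=-8, -5+-2=-7, -5+6=1
a = -4: -4+-4=-8, -4+-3=-7, -4+-2=-6, -4+6=2
a = -3: -3+-3=-6, -3+-2=-5, -3+6=3
a = -2: -2+-2=-4, -2+6=4
a = 6: 6+6=12
Distinct sums: {-12, -11, -10, -9, -8, -7, -6, -5, -4, 0, 1, 2, 3, 4, 12}
|A + A| = 15

|A + A| = 15


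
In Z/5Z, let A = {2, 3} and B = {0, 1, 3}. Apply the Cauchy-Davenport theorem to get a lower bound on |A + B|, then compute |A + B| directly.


Cauchy-Davenport: |A + B| ≥ min(p, |A| + |B| - 1) for A, B nonempty in Z/pZ.
|A| = 2, |B| = 3, p = 5.
CD lower bound = min(5, 2 + 3 - 1) = min(5, 4) = 4.
Compute A + B mod 5 directly:
a = 2: 2+0=2, 2+1=3, 2+3=0
a = 3: 3+0=3, 3+1=4, 3+3=1
A + B = {0, 1, 2, 3, 4}, so |A + B| = 5.
Verify: 5 ≥ 4? Yes ✓.

CD lower bound = 4, actual |A + B| = 5.


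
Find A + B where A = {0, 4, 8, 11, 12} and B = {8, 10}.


A + B = {a + b : a ∈ A, b ∈ B}.
Enumerate all |A|·|B| = 5·2 = 10 pairs (a, b) and collect distinct sums.
a = 0: 0+8=8, 0+10=10
a = 4: 4+8=12, 4+10=14
a = 8: 8+8=16, 8+10=18
a = 11: 11+8=19, 11+10=21
a = 12: 12+8=20, 12+10=22
Collecting distinct sums: A + B = {8, 10, 12, 14, 16, 18, 19, 20, 21, 22}
|A + B| = 10

A + B = {8, 10, 12, 14, 16, 18, 19, 20, 21, 22}


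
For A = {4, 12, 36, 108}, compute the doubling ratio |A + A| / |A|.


|A| = 4.
Compute A + A by enumerating all 16 pairs.
A + A = {8, 16, 24, 40, 48, 72, 112, 120, 144, 216}, so |A + A| = 10.
K = |A + A| / |A| = 10/4 = 5/2 ≈ 2.5000.
Reference: AP of size 4 gives K = 7/4 ≈ 1.7500; a fully generic set of size 4 gives K ≈ 2.5000.

|A| = 4, |A + A| = 10, K = 10/4 = 5/2.


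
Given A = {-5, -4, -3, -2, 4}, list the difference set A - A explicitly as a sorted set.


A - A = {a - a' : a, a' ∈ A}.
Compute a - a' for each ordered pair (a, a'):
a = -5: -5--5=0, -5--4=-1, -5--3=-2, -5--2=-3, -5-4=-9
a = -4: -4--5=1, -4--4=0, -4--3=-1, -4--2=-2, -4-4=-8
a = -3: -3--5=2, -3--4=1, -3--3=0, -3--2=-1, -3-4=-7
a = -2: -2--5=3, -2--4=2, -2--3=1, -2--2=0, -2-4=-6
a = 4: 4--5=9, 4--4=8, 4--3=7, 4--2=6, 4-4=0
Collecting distinct values (and noting 0 appears from a-a):
A - A = {-9, -8, -7, -6, -3, -2, -1, 0, 1, 2, 3, 6, 7, 8, 9}
|A - A| = 15

A - A = {-9, -8, -7, -6, -3, -2, -1, 0, 1, 2, 3, 6, 7, 8, 9}


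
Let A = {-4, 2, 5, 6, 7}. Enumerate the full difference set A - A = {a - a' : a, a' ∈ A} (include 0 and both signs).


A - A = {a - a' : a, a' ∈ A}.
Compute a - a' for each ordered pair (a, a'):
a = -4: -4--4=0, -4-2=-6, -4-5=-9, -4-6=-10, -4-7=-11
a = 2: 2--4=6, 2-2=0, 2-5=-3, 2-6=-4, 2-7=-5
a = 5: 5--4=9, 5-2=3, 5-5=0, 5-6=-1, 5-7=-2
a = 6: 6--4=10, 6-2=4, 6-5=1, 6-6=0, 6-7=-1
a = 7: 7--4=11, 7-2=5, 7-5=2, 7-6=1, 7-7=0
Collecting distinct values (and noting 0 appears from a-a):
A - A = {-11, -10, -9, -6, -5, -4, -3, -2, -1, 0, 1, 2, 3, 4, 5, 6, 9, 10, 11}
|A - A| = 19

A - A = {-11, -10, -9, -6, -5, -4, -3, -2, -1, 0, 1, 2, 3, 4, 5, 6, 9, 10, 11}


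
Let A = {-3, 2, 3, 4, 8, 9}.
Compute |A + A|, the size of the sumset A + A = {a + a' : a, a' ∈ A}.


A + A = {a + a' : a, a' ∈ A}; |A| = 6.
General bounds: 2|A| - 1 ≤ |A + A| ≤ |A|(|A|+1)/2, i.e. 11 ≤ |A + A| ≤ 21.
Lower bound 2|A|-1 is attained iff A is an arithmetic progression.
Enumerate sums a + a' for a ≤ a' (symmetric, so this suffices):
a = -3: -3+-3=-6, -3+2=-1, -3+3=0, -3+4=1, -3+8=5, -3+9=6
a = 2: 2+2=4, 2+3=5, 2+4=6, 2+8=10, 2+9=11
a = 3: 3+3=6, 3+4=7, 3+8=11, 3+9=12
a = 4: 4+4=8, 4+8=12, 4+9=13
a = 8: 8+8=16, 8+9=17
a = 9: 9+9=18
Distinct sums: {-6, -1, 0, 1, 4, 5, 6, 7, 8, 10, 11, 12, 13, 16, 17, 18}
|A + A| = 16

|A + A| = 16


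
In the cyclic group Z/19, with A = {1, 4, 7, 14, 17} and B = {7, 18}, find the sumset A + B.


Work in Z/19Z: reduce every sum a + b modulo 19.
Enumerate all 10 pairs:
a = 1: 1+7=8, 1+18=0
a = 4: 4+7=11, 4+18=3
a = 7: 7+7=14, 7+18=6
a = 14: 14+7=2, 14+18=13
a = 17: 17+7=5, 17+18=16
Distinct residues collected: {0, 2, 3, 5, 6, 8, 11, 13, 14, 16}
|A + B| = 10 (out of 19 total residues).

A + B = {0, 2, 3, 5, 6, 8, 11, 13, 14, 16}


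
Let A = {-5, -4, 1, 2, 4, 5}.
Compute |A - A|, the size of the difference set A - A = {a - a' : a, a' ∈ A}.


A - A = {a - a' : a, a' ∈ A}; |A| = 6.
Bounds: 2|A|-1 ≤ |A - A| ≤ |A|² - |A| + 1, i.e. 11 ≤ |A - A| ≤ 31.
Note: 0 ∈ A - A always (from a - a). The set is symmetric: if d ∈ A - A then -d ∈ A - A.
Enumerate nonzero differences d = a - a' with a > a' (then include -d):
Positive differences: {1, 2, 3, 4, 5, 6, 7, 8, 9, 10}
Full difference set: {0} ∪ (positive diffs) ∪ (negative diffs).
|A - A| = 1 + 2·10 = 21 (matches direct enumeration: 21).

|A - A| = 21


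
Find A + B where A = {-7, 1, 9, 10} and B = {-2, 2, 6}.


A + B = {a + b : a ∈ A, b ∈ B}.
Enumerate all |A|·|B| = 4·3 = 12 pairs (a, b) and collect distinct sums.
a = -7: -7+-2=-9, -7+2=-5, -7+6=-1
a = 1: 1+-2=-1, 1+2=3, 1+6=7
a = 9: 9+-2=7, 9+2=11, 9+6=15
a = 10: 10+-2=8, 10+2=12, 10+6=16
Collecting distinct sums: A + B = {-9, -5, -1, 3, 7, 8, 11, 12, 15, 16}
|A + B| = 10

A + B = {-9, -5, -1, 3, 7, 8, 11, 12, 15, 16}


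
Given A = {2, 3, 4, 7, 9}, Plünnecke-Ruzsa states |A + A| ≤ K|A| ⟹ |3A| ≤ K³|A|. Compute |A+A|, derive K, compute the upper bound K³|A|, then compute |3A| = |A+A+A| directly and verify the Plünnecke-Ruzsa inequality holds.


|A| = 5.
Step 1: Compute A + A by enumerating all 25 pairs.
A + A = {4, 5, 6, 7, 8, 9, 10, 11, 12, 13, 14, 16, 18}, so |A + A| = 13.
Step 2: Doubling constant K = |A + A|/|A| = 13/5 = 13/5 ≈ 2.6000.
Step 3: Plünnecke-Ruzsa gives |3A| ≤ K³·|A| = (2.6000)³ · 5 ≈ 87.8800.
Step 4: Compute 3A = A + A + A directly by enumerating all triples (a,b,c) ∈ A³; |3A| = 20.
Step 5: Check 20 ≤ 87.8800? Yes ✓.

K = 13/5, Plünnecke-Ruzsa bound K³|A| ≈ 87.8800, |3A| = 20, inequality holds.


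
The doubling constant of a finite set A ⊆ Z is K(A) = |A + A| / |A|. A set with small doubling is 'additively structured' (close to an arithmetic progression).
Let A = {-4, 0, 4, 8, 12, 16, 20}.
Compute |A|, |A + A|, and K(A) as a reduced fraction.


|A| = 7.
Compute A + A by enumerating all 49 pairs.
A + A = {-8, -4, 0, 4, 8, 12, 16, 20, 24, 28, 32, 36, 40}, so |A + A| = 13.
K = |A + A| / |A| = 13/7 (already in lowest terms) ≈ 1.8571.
Reference: AP of size 7 gives K = 13/7 ≈ 1.8571; a fully generic set of size 7 gives K ≈ 4.0000.

|A| = 7, |A + A| = 13, K = 13/7.


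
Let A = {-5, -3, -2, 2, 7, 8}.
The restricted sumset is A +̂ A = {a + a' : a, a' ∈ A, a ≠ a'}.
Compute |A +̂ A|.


Restricted sumset: A +̂ A = {a + a' : a ∈ A, a' ∈ A, a ≠ a'}.
Equivalently, take A + A and drop any sum 2a that is achievable ONLY as a + a for a ∈ A (i.e. sums representable only with equal summands).
Enumerate pairs (a, a') with a < a' (symmetric, so each unordered pair gives one sum; this covers all a ≠ a'):
  -5 + -3 = -8
  -5 + -2 = -7
  -5 + 2 = -3
  -5 + 7 = 2
  -5 + 8 = 3
  -3 + -2 = -5
  -3 + 2 = -1
  -3 + 7 = 4
  -3 + 8 = 5
  -2 + 2 = 0
  -2 + 7 = 5
  -2 + 8 = 6
  2 + 7 = 9
  2 + 8 = 10
  7 + 8 = 15
Collected distinct sums: {-8, -7, -5, -3, -1, 0, 2, 3, 4, 5, 6, 9, 10, 15}
|A +̂ A| = 14
(Reference bound: |A +̂ A| ≥ 2|A| - 3 for |A| ≥ 2, with |A| = 6 giving ≥ 9.)

|A +̂ A| = 14


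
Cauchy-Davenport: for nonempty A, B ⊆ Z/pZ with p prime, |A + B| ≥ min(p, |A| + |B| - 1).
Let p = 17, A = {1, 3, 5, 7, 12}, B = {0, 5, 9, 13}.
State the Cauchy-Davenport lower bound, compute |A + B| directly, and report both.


Cauchy-Davenport: |A + B| ≥ min(p, |A| + |B| - 1) for A, B nonempty in Z/pZ.
|A| = 5, |B| = 4, p = 17.
CD lower bound = min(17, 5 + 4 - 1) = min(17, 8) = 8.
Compute A + B mod 17 directly:
a = 1: 1+0=1, 1+5=6, 1+9=10, 1+13=14
a = 3: 3+0=3, 3+5=8, 3+9=12, 3+13=16
a = 5: 5+0=5, 5+5=10, 5+9=14, 5+13=1
a = 7: 7+0=7, 7+5=12, 7+9=16, 7+13=3
a = 12: 12+0=12, 12+5=0, 12+9=4, 12+13=8
A + B = {0, 1, 3, 4, 5, 6, 7, 8, 10, 12, 14, 16}, so |A + B| = 12.
Verify: 12 ≥ 8? Yes ✓.

CD lower bound = 8, actual |A + B| = 12.


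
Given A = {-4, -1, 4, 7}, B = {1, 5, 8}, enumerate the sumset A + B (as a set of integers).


A + B = {a + b : a ∈ A, b ∈ B}.
Enumerate all |A|·|B| = 4·3 = 12 pairs (a, b) and collect distinct sums.
a = -4: -4+1=-3, -4+5=1, -4+8=4
a = -1: -1+1=0, -1+5=4, -1+8=7
a = 4: 4+1=5, 4+5=9, 4+8=12
a = 7: 7+1=8, 7+5=12, 7+8=15
Collecting distinct sums: A + B = {-3, 0, 1, 4, 5, 7, 8, 9, 12, 15}
|A + B| = 10

A + B = {-3, 0, 1, 4, 5, 7, 8, 9, 12, 15}


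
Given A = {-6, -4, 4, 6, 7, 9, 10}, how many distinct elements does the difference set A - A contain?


A - A = {a - a' : a, a' ∈ A}; |A| = 7.
Bounds: 2|A|-1 ≤ |A - A| ≤ |A|² - |A| + 1, i.e. 13 ≤ |A - A| ≤ 43.
Note: 0 ∈ A - A always (from a - a). The set is symmetric: if d ∈ A - A then -d ∈ A - A.
Enumerate nonzero differences d = a - a' with a > a' (then include -d):
Positive differences: {1, 2, 3, 4, 5, 6, 8, 10, 11, 12, 13, 14, 15, 16}
Full difference set: {0} ∪ (positive diffs) ∪ (negative diffs).
|A - A| = 1 + 2·14 = 29 (matches direct enumeration: 29).

|A - A| = 29


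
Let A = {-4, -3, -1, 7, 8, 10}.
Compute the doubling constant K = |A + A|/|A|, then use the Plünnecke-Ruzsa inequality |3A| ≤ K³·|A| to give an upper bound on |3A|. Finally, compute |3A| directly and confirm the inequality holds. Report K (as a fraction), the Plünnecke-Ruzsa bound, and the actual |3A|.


|A| = 6.
Step 1: Compute A + A by enumerating all 36 pairs.
A + A = {-8, -7, -6, -5, -4, -2, 3, 4, 5, 6, 7, 9, 14, 15, 16, 17, 18, 20}, so |A + A| = 18.
Step 2: Doubling constant K = |A + A|/|A| = 18/6 = 18/6 ≈ 3.0000.
Step 3: Plünnecke-Ruzsa gives |3A| ≤ K³·|A| = (3.0000)³ · 6 ≈ 162.0000.
Step 4: Compute 3A = A + A + A directly by enumerating all triples (a,b,c) ∈ A³; |3A| = 36.
Step 5: Check 36 ≤ 162.0000? Yes ✓.

K = 18/6, Plünnecke-Ruzsa bound K³|A| ≈ 162.0000, |3A| = 36, inequality holds.


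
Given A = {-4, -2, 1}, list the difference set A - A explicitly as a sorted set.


A - A = {a - a' : a, a' ∈ A}.
Compute a - a' for each ordered pair (a, a'):
a = -4: -4--4=0, -4--2=-2, -4-1=-5
a = -2: -2--4=2, -2--2=0, -2-1=-3
a = 1: 1--4=5, 1--2=3, 1-1=0
Collecting distinct values (and noting 0 appears from a-a):
A - A = {-5, -3, -2, 0, 2, 3, 5}
|A - A| = 7

A - A = {-5, -3, -2, 0, 2, 3, 5}


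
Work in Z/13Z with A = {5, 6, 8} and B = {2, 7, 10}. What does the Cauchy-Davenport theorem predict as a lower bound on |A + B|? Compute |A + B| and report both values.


Cauchy-Davenport: |A + B| ≥ min(p, |A| + |B| - 1) for A, B nonempty in Z/pZ.
|A| = 3, |B| = 3, p = 13.
CD lower bound = min(13, 3 + 3 - 1) = min(13, 5) = 5.
Compute A + B mod 13 directly:
a = 5: 5+2=7, 5+7=12, 5+10=2
a = 6: 6+2=8, 6+7=0, 6+10=3
a = 8: 8+2=10, 8+7=2, 8+10=5
A + B = {0, 2, 3, 5, 7, 8, 10, 12}, so |A + B| = 8.
Verify: 8 ≥ 5? Yes ✓.

CD lower bound = 5, actual |A + B| = 8.


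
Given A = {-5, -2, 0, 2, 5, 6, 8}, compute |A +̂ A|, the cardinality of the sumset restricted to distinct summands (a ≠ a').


Restricted sumset: A +̂ A = {a + a' : a ∈ A, a' ∈ A, a ≠ a'}.
Equivalently, take A + A and drop any sum 2a that is achievable ONLY as a + a for a ∈ A (i.e. sums representable only with equal summands).
Enumerate pairs (a, a') with a < a' (symmetric, so each unordered pair gives one sum; this covers all a ≠ a'):
  -5 + -2 = -7
  -5 + 0 = -5
  -5 + 2 = -3
  -5 + 5 = 0
  -5 + 6 = 1
  -5 + 8 = 3
  -2 + 0 = -2
  -2 + 2 = 0
  -2 + 5 = 3
  -2 + 6 = 4
  -2 + 8 = 6
  0 + 2 = 2
  0 + 5 = 5
  0 + 6 = 6
  0 + 8 = 8
  2 + 5 = 7
  2 + 6 = 8
  2 + 8 = 10
  5 + 6 = 11
  5 + 8 = 13
  6 + 8 = 14
Collected distinct sums: {-7, -5, -3, -2, 0, 1, 2, 3, 4, 5, 6, 7, 8, 10, 11, 13, 14}
|A +̂ A| = 17
(Reference bound: |A +̂ A| ≥ 2|A| - 3 for |A| ≥ 2, with |A| = 7 giving ≥ 11.)

|A +̂ A| = 17


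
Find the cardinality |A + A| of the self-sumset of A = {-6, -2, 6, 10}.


A + A = {a + a' : a, a' ∈ A}; |A| = 4.
General bounds: 2|A| - 1 ≤ |A + A| ≤ |A|(|A|+1)/2, i.e. 7 ≤ |A + A| ≤ 10.
Lower bound 2|A|-1 is attained iff A is an arithmetic progression.
Enumerate sums a + a' for a ≤ a' (symmetric, so this suffices):
a = -6: -6+-6=-12, -6+-2=-8, -6+6=0, -6+10=4
a = -2: -2+-2=-4, -2+6=4, -2+10=8
a = 6: 6+6=12, 6+10=16
a = 10: 10+10=20
Distinct sums: {-12, -8, -4, 0, 4, 8, 12, 16, 20}
|A + A| = 9

|A + A| = 9


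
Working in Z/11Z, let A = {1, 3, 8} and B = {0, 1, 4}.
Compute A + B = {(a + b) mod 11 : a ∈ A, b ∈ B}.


Work in Z/11Z: reduce every sum a + b modulo 11.
Enumerate all 9 pairs:
a = 1: 1+0=1, 1+1=2, 1+4=5
a = 3: 3+0=3, 3+1=4, 3+4=7
a = 8: 8+0=8, 8+1=9, 8+4=1
Distinct residues collected: {1, 2, 3, 4, 5, 7, 8, 9}
|A + B| = 8 (out of 11 total residues).

A + B = {1, 2, 3, 4, 5, 7, 8, 9}


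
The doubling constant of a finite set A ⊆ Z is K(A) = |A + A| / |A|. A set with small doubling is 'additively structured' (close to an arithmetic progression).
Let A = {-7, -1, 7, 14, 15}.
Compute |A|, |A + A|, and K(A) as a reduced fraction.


|A| = 5.
Compute A + A by enumerating all 25 pairs.
A + A = {-14, -8, -2, 0, 6, 7, 8, 13, 14, 21, 22, 28, 29, 30}, so |A + A| = 14.
K = |A + A| / |A| = 14/5 (already in lowest terms) ≈ 2.8000.
Reference: AP of size 5 gives K = 9/5 ≈ 1.8000; a fully generic set of size 5 gives K ≈ 3.0000.

|A| = 5, |A + A| = 14, K = 14/5.


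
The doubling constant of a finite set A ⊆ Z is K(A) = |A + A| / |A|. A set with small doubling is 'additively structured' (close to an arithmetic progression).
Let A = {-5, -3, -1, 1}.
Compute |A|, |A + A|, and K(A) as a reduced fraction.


|A| = 4.
Compute A + A by enumerating all 16 pairs.
A + A = {-10, -8, -6, -4, -2, 0, 2}, so |A + A| = 7.
K = |A + A| / |A| = 7/4 (already in lowest terms) ≈ 1.7500.
Reference: AP of size 4 gives K = 7/4 ≈ 1.7500; a fully generic set of size 4 gives K ≈ 2.5000.

|A| = 4, |A + A| = 7, K = 7/4.


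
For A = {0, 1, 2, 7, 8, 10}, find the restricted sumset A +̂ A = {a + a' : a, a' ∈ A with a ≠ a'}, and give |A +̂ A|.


Restricted sumset: A +̂ A = {a + a' : a ∈ A, a' ∈ A, a ≠ a'}.
Equivalently, take A + A and drop any sum 2a that is achievable ONLY as a + a for a ∈ A (i.e. sums representable only with equal summands).
Enumerate pairs (a, a') with a < a' (symmetric, so each unordered pair gives one sum; this covers all a ≠ a'):
  0 + 1 = 1
  0 + 2 = 2
  0 + 7 = 7
  0 + 8 = 8
  0 + 10 = 10
  1 + 2 = 3
  1 + 7 = 8
  1 + 8 = 9
  1 + 10 = 11
  2 + 7 = 9
  2 + 8 = 10
  2 + 10 = 12
  7 + 8 = 15
  7 + 10 = 17
  8 + 10 = 18
Collected distinct sums: {1, 2, 3, 7, 8, 9, 10, 11, 12, 15, 17, 18}
|A +̂ A| = 12
(Reference bound: |A +̂ A| ≥ 2|A| - 3 for |A| ≥ 2, with |A| = 6 giving ≥ 9.)

|A +̂ A| = 12


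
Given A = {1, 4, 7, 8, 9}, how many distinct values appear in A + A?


A + A = {a + a' : a, a' ∈ A}; |A| = 5.
General bounds: 2|A| - 1 ≤ |A + A| ≤ |A|(|A|+1)/2, i.e. 9 ≤ |A + A| ≤ 15.
Lower bound 2|A|-1 is attained iff A is an arithmetic progression.
Enumerate sums a + a' for a ≤ a' (symmetric, so this suffices):
a = 1: 1+1=2, 1+4=5, 1+7=8, 1+8=9, 1+9=10
a = 4: 4+4=8, 4+7=11, 4+8=12, 4+9=13
a = 7: 7+7=14, 7+8=15, 7+9=16
a = 8: 8+8=16, 8+9=17
a = 9: 9+9=18
Distinct sums: {2, 5, 8, 9, 10, 11, 12, 13, 14, 15, 16, 17, 18}
|A + A| = 13

|A + A| = 13


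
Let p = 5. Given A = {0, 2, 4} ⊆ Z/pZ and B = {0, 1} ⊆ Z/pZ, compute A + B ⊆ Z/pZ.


Work in Z/5Z: reduce every sum a + b modulo 5.
Enumerate all 6 pairs:
a = 0: 0+0=0, 0+1=1
a = 2: 2+0=2, 2+1=3
a = 4: 4+0=4, 4+1=0
Distinct residues collected: {0, 1, 2, 3, 4}
|A + B| = 5 (out of 5 total residues).

A + B = {0, 1, 2, 3, 4}


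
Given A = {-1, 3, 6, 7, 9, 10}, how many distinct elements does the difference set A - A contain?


A - A = {a - a' : a, a' ∈ A}; |A| = 6.
Bounds: 2|A|-1 ≤ |A - A| ≤ |A|² - |A| + 1, i.e. 11 ≤ |A - A| ≤ 31.
Note: 0 ∈ A - A always (from a - a). The set is symmetric: if d ∈ A - A then -d ∈ A - A.
Enumerate nonzero differences d = a - a' with a > a' (then include -d):
Positive differences: {1, 2, 3, 4, 6, 7, 8, 10, 11}
Full difference set: {0} ∪ (positive diffs) ∪ (negative diffs).
|A - A| = 1 + 2·9 = 19 (matches direct enumeration: 19).

|A - A| = 19


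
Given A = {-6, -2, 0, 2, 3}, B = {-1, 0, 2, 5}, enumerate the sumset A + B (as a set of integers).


A + B = {a + b : a ∈ A, b ∈ B}.
Enumerate all |A|·|B| = 5·4 = 20 pairs (a, b) and collect distinct sums.
a = -6: -6+-1=-7, -6+0=-6, -6+2=-4, -6+5=-1
a = -2: -2+-1=-3, -2+0=-2, -2+2=0, -2+5=3
a = 0: 0+-1=-1, 0+0=0, 0+2=2, 0+5=5
a = 2: 2+-1=1, 2+0=2, 2+2=4, 2+5=7
a = 3: 3+-1=2, 3+0=3, 3+2=5, 3+5=8
Collecting distinct sums: A + B = {-7, -6, -4, -3, -2, -1, 0, 1, 2, 3, 4, 5, 7, 8}
|A + B| = 14

A + B = {-7, -6, -4, -3, -2, -1, 0, 1, 2, 3, 4, 5, 7, 8}


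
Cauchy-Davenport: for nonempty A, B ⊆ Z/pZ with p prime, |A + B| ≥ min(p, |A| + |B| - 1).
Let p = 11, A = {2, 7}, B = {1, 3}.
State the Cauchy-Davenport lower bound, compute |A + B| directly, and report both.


Cauchy-Davenport: |A + B| ≥ min(p, |A| + |B| - 1) for A, B nonempty in Z/pZ.
|A| = 2, |B| = 2, p = 11.
CD lower bound = min(11, 2 + 2 - 1) = min(11, 3) = 3.
Compute A + B mod 11 directly:
a = 2: 2+1=3, 2+3=5
a = 7: 7+1=8, 7+3=10
A + B = {3, 5, 8, 10}, so |A + B| = 4.
Verify: 4 ≥ 3? Yes ✓.

CD lower bound = 3, actual |A + B| = 4.


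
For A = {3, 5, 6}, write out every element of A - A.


A - A = {a - a' : a, a' ∈ A}.
Compute a - a' for each ordered pair (a, a'):
a = 3: 3-3=0, 3-5=-2, 3-6=-3
a = 5: 5-3=2, 5-5=0, 5-6=-1
a = 6: 6-3=3, 6-5=1, 6-6=0
Collecting distinct values (and noting 0 appears from a-a):
A - A = {-3, -2, -1, 0, 1, 2, 3}
|A - A| = 7

A - A = {-3, -2, -1, 0, 1, 2, 3}


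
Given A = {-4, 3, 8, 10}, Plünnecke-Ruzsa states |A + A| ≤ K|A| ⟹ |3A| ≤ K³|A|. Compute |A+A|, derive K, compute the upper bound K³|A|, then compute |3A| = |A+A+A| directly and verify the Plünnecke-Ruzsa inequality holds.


|A| = 4.
Step 1: Compute A + A by enumerating all 16 pairs.
A + A = {-8, -1, 4, 6, 11, 13, 16, 18, 20}, so |A + A| = 9.
Step 2: Doubling constant K = |A + A|/|A| = 9/4 = 9/4 ≈ 2.2500.
Step 3: Plünnecke-Ruzsa gives |3A| ≤ K³·|A| = (2.2500)³ · 4 ≈ 45.5625.
Step 4: Compute 3A = A + A + A directly by enumerating all triples (a,b,c) ∈ A³; |3A| = 16.
Step 5: Check 16 ≤ 45.5625? Yes ✓.

K = 9/4, Plünnecke-Ruzsa bound K³|A| ≈ 45.5625, |3A| = 16, inequality holds.


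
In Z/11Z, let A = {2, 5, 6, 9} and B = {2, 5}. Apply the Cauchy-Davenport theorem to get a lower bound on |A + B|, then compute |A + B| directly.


Cauchy-Davenport: |A + B| ≥ min(p, |A| + |B| - 1) for A, B nonempty in Z/pZ.
|A| = 4, |B| = 2, p = 11.
CD lower bound = min(11, 4 + 2 - 1) = min(11, 5) = 5.
Compute A + B mod 11 directly:
a = 2: 2+2=4, 2+5=7
a = 5: 5+2=7, 5+5=10
a = 6: 6+2=8, 6+5=0
a = 9: 9+2=0, 9+5=3
A + B = {0, 3, 4, 7, 8, 10}, so |A + B| = 6.
Verify: 6 ≥ 5? Yes ✓.

CD lower bound = 5, actual |A + B| = 6.


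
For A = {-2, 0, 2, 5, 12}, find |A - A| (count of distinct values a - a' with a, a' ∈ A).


A - A = {a - a' : a, a' ∈ A}; |A| = 5.
Bounds: 2|A|-1 ≤ |A - A| ≤ |A|² - |A| + 1, i.e. 9 ≤ |A - A| ≤ 21.
Note: 0 ∈ A - A always (from a - a). The set is symmetric: if d ∈ A - A then -d ∈ A - A.
Enumerate nonzero differences d = a - a' with a > a' (then include -d):
Positive differences: {2, 3, 4, 5, 7, 10, 12, 14}
Full difference set: {0} ∪ (positive diffs) ∪ (negative diffs).
|A - A| = 1 + 2·8 = 17 (matches direct enumeration: 17).

|A - A| = 17


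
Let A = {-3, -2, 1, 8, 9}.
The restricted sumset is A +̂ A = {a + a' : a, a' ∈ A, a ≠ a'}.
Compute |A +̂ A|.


Restricted sumset: A +̂ A = {a + a' : a ∈ A, a' ∈ A, a ≠ a'}.
Equivalently, take A + A and drop any sum 2a that is achievable ONLY as a + a for a ∈ A (i.e. sums representable only with equal summands).
Enumerate pairs (a, a') with a < a' (symmetric, so each unordered pair gives one sum; this covers all a ≠ a'):
  -3 + -2 = -5
  -3 + 1 = -2
  -3 + 8 = 5
  -3 + 9 = 6
  -2 + 1 = -1
  -2 + 8 = 6
  -2 + 9 = 7
  1 + 8 = 9
  1 + 9 = 10
  8 + 9 = 17
Collected distinct sums: {-5, -2, -1, 5, 6, 7, 9, 10, 17}
|A +̂ A| = 9
(Reference bound: |A +̂ A| ≥ 2|A| - 3 for |A| ≥ 2, with |A| = 5 giving ≥ 7.)

|A +̂ A| = 9


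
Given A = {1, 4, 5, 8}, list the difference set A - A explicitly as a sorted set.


A - A = {a - a' : a, a' ∈ A}.
Compute a - a' for each ordered pair (a, a'):
a = 1: 1-1=0, 1-4=-3, 1-5=-4, 1-8=-7
a = 4: 4-1=3, 4-4=0, 4-5=-1, 4-8=-4
a = 5: 5-1=4, 5-4=1, 5-5=0, 5-8=-3
a = 8: 8-1=7, 8-4=4, 8-5=3, 8-8=0
Collecting distinct values (and noting 0 appears from a-a):
A - A = {-7, -4, -3, -1, 0, 1, 3, 4, 7}
|A - A| = 9

A - A = {-7, -4, -3, -1, 0, 1, 3, 4, 7}


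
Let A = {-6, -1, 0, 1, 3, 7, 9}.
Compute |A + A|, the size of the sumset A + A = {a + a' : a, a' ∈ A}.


A + A = {a + a' : a, a' ∈ A}; |A| = 7.
General bounds: 2|A| - 1 ≤ |A + A| ≤ |A|(|A|+1)/2, i.e. 13 ≤ |A + A| ≤ 28.
Lower bound 2|A|-1 is attained iff A is an arithmetic progression.
Enumerate sums a + a' for a ≤ a' (symmetric, so this suffices):
a = -6: -6+-6=-12, -6+-1=-7, -6+0=-6, -6+1=-5, -6+3=-3, -6+7=1, -6+9=3
a = -1: -1+-1=-2, -1+0=-1, -1+1=0, -1+3=2, -1+7=6, -1+9=8
a = 0: 0+0=0, 0+1=1, 0+3=3, 0+7=7, 0+9=9
a = 1: 1+1=2, 1+3=4, 1+7=8, 1+9=10
a = 3: 3+3=6, 3+7=10, 3+9=12
a = 7: 7+7=14, 7+9=16
a = 9: 9+9=18
Distinct sums: {-12, -7, -6, -5, -3, -2, -1, 0, 1, 2, 3, 4, 6, 7, 8, 9, 10, 12, 14, 16, 18}
|A + A| = 21

|A + A| = 21


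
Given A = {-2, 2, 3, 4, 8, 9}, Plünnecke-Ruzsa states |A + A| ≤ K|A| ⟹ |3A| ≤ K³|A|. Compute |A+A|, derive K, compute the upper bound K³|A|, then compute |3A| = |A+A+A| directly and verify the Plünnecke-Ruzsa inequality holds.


|A| = 6.
Step 1: Compute A + A by enumerating all 36 pairs.
A + A = {-4, 0, 1, 2, 4, 5, 6, 7, 8, 10, 11, 12, 13, 16, 17, 18}, so |A + A| = 16.
Step 2: Doubling constant K = |A + A|/|A| = 16/6 = 16/6 ≈ 2.6667.
Step 3: Plünnecke-Ruzsa gives |3A| ≤ K³·|A| = (2.6667)³ · 6 ≈ 113.7778.
Step 4: Compute 3A = A + A + A directly by enumerating all triples (a,b,c) ∈ A³; |3A| = 29.
Step 5: Check 29 ≤ 113.7778? Yes ✓.

K = 16/6, Plünnecke-Ruzsa bound K³|A| ≈ 113.7778, |3A| = 29, inequality holds.


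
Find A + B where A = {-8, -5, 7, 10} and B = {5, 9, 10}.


A + B = {a + b : a ∈ A, b ∈ B}.
Enumerate all |A|·|B| = 4·3 = 12 pairs (a, b) and collect distinct sums.
a = -8: -8+5=-3, -8+9=1, -8+10=2
a = -5: -5+5=0, -5+9=4, -5+10=5
a = 7: 7+5=12, 7+9=16, 7+10=17
a = 10: 10+5=15, 10+9=19, 10+10=20
Collecting distinct sums: A + B = {-3, 0, 1, 2, 4, 5, 12, 15, 16, 17, 19, 20}
|A + B| = 12

A + B = {-3, 0, 1, 2, 4, 5, 12, 15, 16, 17, 19, 20}


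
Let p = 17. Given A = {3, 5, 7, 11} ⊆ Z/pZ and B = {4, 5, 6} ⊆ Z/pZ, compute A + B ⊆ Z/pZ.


Work in Z/17Z: reduce every sum a + b modulo 17.
Enumerate all 12 pairs:
a = 3: 3+4=7, 3+5=8, 3+6=9
a = 5: 5+4=9, 5+5=10, 5+6=11
a = 7: 7+4=11, 7+5=12, 7+6=13
a = 11: 11+4=15, 11+5=16, 11+6=0
Distinct residues collected: {0, 7, 8, 9, 10, 11, 12, 13, 15, 16}
|A + B| = 10 (out of 17 total residues).

A + B = {0, 7, 8, 9, 10, 11, 12, 13, 15, 16}


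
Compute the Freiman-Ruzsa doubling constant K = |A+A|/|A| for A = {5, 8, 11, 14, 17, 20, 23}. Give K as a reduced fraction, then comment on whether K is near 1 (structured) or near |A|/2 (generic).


|A| = 7.
Compute A + A by enumerating all 49 pairs.
A + A = {10, 13, 16, 19, 22, 25, 28, 31, 34, 37, 40, 43, 46}, so |A + A| = 13.
K = |A + A| / |A| = 13/7 (already in lowest terms) ≈ 1.8571.
Reference: AP of size 7 gives K = 13/7 ≈ 1.8571; a fully generic set of size 7 gives K ≈ 4.0000.

|A| = 7, |A + A| = 13, K = 13/7.


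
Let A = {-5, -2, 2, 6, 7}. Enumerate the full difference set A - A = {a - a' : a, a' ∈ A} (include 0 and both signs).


A - A = {a - a' : a, a' ∈ A}.
Compute a - a' for each ordered pair (a, a'):
a = -5: -5--5=0, -5--2=-3, -5-2=-7, -5-6=-11, -5-7=-12
a = -2: -2--5=3, -2--2=0, -2-2=-4, -2-6=-8, -2-7=-9
a = 2: 2--5=7, 2--2=4, 2-2=0, 2-6=-4, 2-7=-5
a = 6: 6--5=11, 6--2=8, 6-2=4, 6-6=0, 6-7=-1
a = 7: 7--5=12, 7--2=9, 7-2=5, 7-6=1, 7-7=0
Collecting distinct values (and noting 0 appears from a-a):
A - A = {-12, -11, -9, -8, -7, -5, -4, -3, -1, 0, 1, 3, 4, 5, 7, 8, 9, 11, 12}
|A - A| = 19

A - A = {-12, -11, -9, -8, -7, -5, -4, -3, -1, 0, 1, 3, 4, 5, 7, 8, 9, 11, 12}


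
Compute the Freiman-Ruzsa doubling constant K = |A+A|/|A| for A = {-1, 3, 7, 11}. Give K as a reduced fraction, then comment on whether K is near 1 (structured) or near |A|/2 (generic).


|A| = 4.
Compute A + A by enumerating all 16 pairs.
A + A = {-2, 2, 6, 10, 14, 18, 22}, so |A + A| = 7.
K = |A + A| / |A| = 7/4 (already in lowest terms) ≈ 1.7500.
Reference: AP of size 4 gives K = 7/4 ≈ 1.7500; a fully generic set of size 4 gives K ≈ 2.5000.

|A| = 4, |A + A| = 7, K = 7/4.


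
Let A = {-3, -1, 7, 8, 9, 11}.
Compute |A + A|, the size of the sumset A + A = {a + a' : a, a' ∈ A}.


A + A = {a + a' : a, a' ∈ A}; |A| = 6.
General bounds: 2|A| - 1 ≤ |A + A| ≤ |A|(|A|+1)/2, i.e. 11 ≤ |A + A| ≤ 21.
Lower bound 2|A|-1 is attained iff A is an arithmetic progression.
Enumerate sums a + a' for a ≤ a' (symmetric, so this suffices):
a = -3: -3+-3=-6, -3+-1=-4, -3+7=4, -3+8=5, -3+9=6, -3+11=8
a = -1: -1+-1=-2, -1+7=6, -1+8=7, -1+9=8, -1+11=10
a = 7: 7+7=14, 7+8=15, 7+9=16, 7+11=18
a = 8: 8+8=16, 8+9=17, 8+11=19
a = 9: 9+9=18, 9+11=20
a = 11: 11+11=22
Distinct sums: {-6, -4, -2, 4, 5, 6, 7, 8, 10, 14, 15, 16, 17, 18, 19, 20, 22}
|A + A| = 17

|A + A| = 17


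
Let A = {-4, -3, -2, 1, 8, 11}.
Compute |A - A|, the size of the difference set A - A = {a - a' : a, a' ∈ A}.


A - A = {a - a' : a, a' ∈ A}; |A| = 6.
Bounds: 2|A|-1 ≤ |A - A| ≤ |A|² - |A| + 1, i.e. 11 ≤ |A - A| ≤ 31.
Note: 0 ∈ A - A always (from a - a). The set is symmetric: if d ∈ A - A then -d ∈ A - A.
Enumerate nonzero differences d = a - a' with a > a' (then include -d):
Positive differences: {1, 2, 3, 4, 5, 7, 10, 11, 12, 13, 14, 15}
Full difference set: {0} ∪ (positive diffs) ∪ (negative diffs).
|A - A| = 1 + 2·12 = 25 (matches direct enumeration: 25).

|A - A| = 25


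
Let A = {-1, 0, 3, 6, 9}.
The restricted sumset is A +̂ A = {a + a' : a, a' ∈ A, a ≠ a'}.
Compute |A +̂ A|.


Restricted sumset: A +̂ A = {a + a' : a ∈ A, a' ∈ A, a ≠ a'}.
Equivalently, take A + A and drop any sum 2a that is achievable ONLY as a + a for a ∈ A (i.e. sums representable only with equal summands).
Enumerate pairs (a, a') with a < a' (symmetric, so each unordered pair gives one sum; this covers all a ≠ a'):
  -1 + 0 = -1
  -1 + 3 = 2
  -1 + 6 = 5
  -1 + 9 = 8
  0 + 3 = 3
  0 + 6 = 6
  0 + 9 = 9
  3 + 6 = 9
  3 + 9 = 12
  6 + 9 = 15
Collected distinct sums: {-1, 2, 3, 5, 6, 8, 9, 12, 15}
|A +̂ A| = 9
(Reference bound: |A +̂ A| ≥ 2|A| - 3 for |A| ≥ 2, with |A| = 5 giving ≥ 7.)

|A +̂ A| = 9


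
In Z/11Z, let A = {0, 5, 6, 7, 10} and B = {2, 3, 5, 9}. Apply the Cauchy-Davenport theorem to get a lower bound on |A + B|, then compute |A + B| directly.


Cauchy-Davenport: |A + B| ≥ min(p, |A| + |B| - 1) for A, B nonempty in Z/pZ.
|A| = 5, |B| = 4, p = 11.
CD lower bound = min(11, 5 + 4 - 1) = min(11, 8) = 8.
Compute A + B mod 11 directly:
a = 0: 0+2=2, 0+3=3, 0+5=5, 0+9=9
a = 5: 5+2=7, 5+3=8, 5+5=10, 5+9=3
a = 6: 6+2=8, 6+3=9, 6+5=0, 6+9=4
a = 7: 7+2=9, 7+3=10, 7+5=1, 7+9=5
a = 10: 10+2=1, 10+3=2, 10+5=4, 10+9=8
A + B = {0, 1, 2, 3, 4, 5, 7, 8, 9, 10}, so |A + B| = 10.
Verify: 10 ≥ 8? Yes ✓.

CD lower bound = 8, actual |A + B| = 10.


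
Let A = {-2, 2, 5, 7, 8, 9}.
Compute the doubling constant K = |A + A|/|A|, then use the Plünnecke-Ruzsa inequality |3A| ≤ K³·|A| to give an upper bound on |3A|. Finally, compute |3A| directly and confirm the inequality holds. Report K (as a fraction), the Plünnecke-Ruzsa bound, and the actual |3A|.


|A| = 6.
Step 1: Compute A + A by enumerating all 36 pairs.
A + A = {-4, 0, 3, 4, 5, 6, 7, 9, 10, 11, 12, 13, 14, 15, 16, 17, 18}, so |A + A| = 17.
Step 2: Doubling constant K = |A + A|/|A| = 17/6 = 17/6 ≈ 2.8333.
Step 3: Plünnecke-Ruzsa gives |3A| ≤ K³·|A| = (2.8333)³ · 6 ≈ 136.4722.
Step 4: Compute 3A = A + A + A directly by enumerating all triples (a,b,c) ∈ A³; |3A| = 29.
Step 5: Check 29 ≤ 136.4722? Yes ✓.

K = 17/6, Plünnecke-Ruzsa bound K³|A| ≈ 136.4722, |3A| = 29, inequality holds.


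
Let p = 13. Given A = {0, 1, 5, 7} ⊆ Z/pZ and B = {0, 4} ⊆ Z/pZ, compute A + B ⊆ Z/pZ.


Work in Z/13Z: reduce every sum a + b modulo 13.
Enumerate all 8 pairs:
a = 0: 0+0=0, 0+4=4
a = 1: 1+0=1, 1+4=5
a = 5: 5+0=5, 5+4=9
a = 7: 7+0=7, 7+4=11
Distinct residues collected: {0, 1, 4, 5, 7, 9, 11}
|A + B| = 7 (out of 13 total residues).

A + B = {0, 1, 4, 5, 7, 9, 11}


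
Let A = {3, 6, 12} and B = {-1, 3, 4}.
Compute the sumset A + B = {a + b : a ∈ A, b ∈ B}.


A + B = {a + b : a ∈ A, b ∈ B}.
Enumerate all |A|·|B| = 3·3 = 9 pairs (a, b) and collect distinct sums.
a = 3: 3+-1=2, 3+3=6, 3+4=7
a = 6: 6+-1=5, 6+3=9, 6+4=10
a = 12: 12+-1=11, 12+3=15, 12+4=16
Collecting distinct sums: A + B = {2, 5, 6, 7, 9, 10, 11, 15, 16}
|A + B| = 9

A + B = {2, 5, 6, 7, 9, 10, 11, 15, 16}


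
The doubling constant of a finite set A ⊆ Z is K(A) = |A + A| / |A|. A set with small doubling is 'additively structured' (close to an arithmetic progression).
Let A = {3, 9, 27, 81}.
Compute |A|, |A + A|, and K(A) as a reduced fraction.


|A| = 4.
Compute A + A by enumerating all 16 pairs.
A + A = {6, 12, 18, 30, 36, 54, 84, 90, 108, 162}, so |A + A| = 10.
K = |A + A| / |A| = 10/4 = 5/2 ≈ 2.5000.
Reference: AP of size 4 gives K = 7/4 ≈ 1.7500; a fully generic set of size 4 gives K ≈ 2.5000.

|A| = 4, |A + A| = 10, K = 10/4 = 5/2.


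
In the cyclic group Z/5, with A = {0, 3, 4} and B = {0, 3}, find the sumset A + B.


Work in Z/5Z: reduce every sum a + b modulo 5.
Enumerate all 6 pairs:
a = 0: 0+0=0, 0+3=3
a = 3: 3+0=3, 3+3=1
a = 4: 4+0=4, 4+3=2
Distinct residues collected: {0, 1, 2, 3, 4}
|A + B| = 5 (out of 5 total residues).

A + B = {0, 1, 2, 3, 4}


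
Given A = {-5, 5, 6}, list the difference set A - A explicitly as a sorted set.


A - A = {a - a' : a, a' ∈ A}.
Compute a - a' for each ordered pair (a, a'):
a = -5: -5--5=0, -5-5=-10, -5-6=-11
a = 5: 5--5=10, 5-5=0, 5-6=-1
a = 6: 6--5=11, 6-5=1, 6-6=0
Collecting distinct values (and noting 0 appears from a-a):
A - A = {-11, -10, -1, 0, 1, 10, 11}
|A - A| = 7

A - A = {-11, -10, -1, 0, 1, 10, 11}


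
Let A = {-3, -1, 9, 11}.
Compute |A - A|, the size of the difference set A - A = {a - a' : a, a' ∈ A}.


A - A = {a - a' : a, a' ∈ A}; |A| = 4.
Bounds: 2|A|-1 ≤ |A - A| ≤ |A|² - |A| + 1, i.e. 7 ≤ |A - A| ≤ 13.
Note: 0 ∈ A - A always (from a - a). The set is symmetric: if d ∈ A - A then -d ∈ A - A.
Enumerate nonzero differences d = a - a' with a > a' (then include -d):
Positive differences: {2, 10, 12, 14}
Full difference set: {0} ∪ (positive diffs) ∪ (negative diffs).
|A - A| = 1 + 2·4 = 9 (matches direct enumeration: 9).

|A - A| = 9


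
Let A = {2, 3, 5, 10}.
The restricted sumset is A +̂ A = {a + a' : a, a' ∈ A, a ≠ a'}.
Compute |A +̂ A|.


Restricted sumset: A +̂ A = {a + a' : a ∈ A, a' ∈ A, a ≠ a'}.
Equivalently, take A + A and drop any sum 2a that is achievable ONLY as a + a for a ∈ A (i.e. sums representable only with equal summands).
Enumerate pairs (a, a') with a < a' (symmetric, so each unordered pair gives one sum; this covers all a ≠ a'):
  2 + 3 = 5
  2 + 5 = 7
  2 + 10 = 12
  3 + 5 = 8
  3 + 10 = 13
  5 + 10 = 15
Collected distinct sums: {5, 7, 8, 12, 13, 15}
|A +̂ A| = 6
(Reference bound: |A +̂ A| ≥ 2|A| - 3 for |A| ≥ 2, with |A| = 4 giving ≥ 5.)

|A +̂ A| = 6


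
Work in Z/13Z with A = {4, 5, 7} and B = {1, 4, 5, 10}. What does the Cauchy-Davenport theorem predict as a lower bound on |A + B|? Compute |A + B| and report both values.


Cauchy-Davenport: |A + B| ≥ min(p, |A| + |B| - 1) for A, B nonempty in Z/pZ.
|A| = 3, |B| = 4, p = 13.
CD lower bound = min(13, 3 + 4 - 1) = min(13, 6) = 6.
Compute A + B mod 13 directly:
a = 4: 4+1=5, 4+4=8, 4+5=9, 4+10=1
a = 5: 5+1=6, 5+4=9, 5+5=10, 5+10=2
a = 7: 7+1=8, 7+4=11, 7+5=12, 7+10=4
A + B = {1, 2, 4, 5, 6, 8, 9, 10, 11, 12}, so |A + B| = 10.
Verify: 10 ≥ 6? Yes ✓.

CD lower bound = 6, actual |A + B| = 10.


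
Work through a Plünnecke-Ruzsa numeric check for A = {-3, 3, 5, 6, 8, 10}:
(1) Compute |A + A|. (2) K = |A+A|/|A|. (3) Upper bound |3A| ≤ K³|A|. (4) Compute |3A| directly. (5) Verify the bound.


|A| = 6.
Step 1: Compute A + A by enumerating all 36 pairs.
A + A = {-6, 0, 2, 3, 5, 6, 7, 8, 9, 10, 11, 12, 13, 14, 15, 16, 18, 20}, so |A + A| = 18.
Step 2: Doubling constant K = |A + A|/|A| = 18/6 = 18/6 ≈ 3.0000.
Step 3: Plünnecke-Ruzsa gives |3A| ≤ K³·|A| = (3.0000)³ · 6 ≈ 162.0000.
Step 4: Compute 3A = A + A + A directly by enumerating all triples (a,b,c) ∈ A³; |3A| = 31.
Step 5: Check 31 ≤ 162.0000? Yes ✓.

K = 18/6, Plünnecke-Ruzsa bound K³|A| ≈ 162.0000, |3A| = 31, inequality holds.


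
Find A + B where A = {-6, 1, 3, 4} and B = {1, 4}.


A + B = {a + b : a ∈ A, b ∈ B}.
Enumerate all |A|·|B| = 4·2 = 8 pairs (a, b) and collect distinct sums.
a = -6: -6+1=-5, -6+4=-2
a = 1: 1+1=2, 1+4=5
a = 3: 3+1=4, 3+4=7
a = 4: 4+1=5, 4+4=8
Collecting distinct sums: A + B = {-5, -2, 2, 4, 5, 7, 8}
|A + B| = 7

A + B = {-5, -2, 2, 4, 5, 7, 8}


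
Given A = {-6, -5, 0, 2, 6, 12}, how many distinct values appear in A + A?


A + A = {a + a' : a, a' ∈ A}; |A| = 6.
General bounds: 2|A| - 1 ≤ |A + A| ≤ |A|(|A|+1)/2, i.e. 11 ≤ |A + A| ≤ 21.
Lower bound 2|A|-1 is attained iff A is an arithmetic progression.
Enumerate sums a + a' for a ≤ a' (symmetric, so this suffices):
a = -6: -6+-6=-12, -6+-5=-11, -6+0=-6, -6+2=-4, -6+6=0, -6+12=6
a = -5: -5+-5=-10, -5+0=-5, -5+2=-3, -5+6=1, -5+12=7
a = 0: 0+0=0, 0+2=2, 0+6=6, 0+12=12
a = 2: 2+2=4, 2+6=8, 2+12=14
a = 6: 6+6=12, 6+12=18
a = 12: 12+12=24
Distinct sums: {-12, -11, -10, -6, -5, -4, -3, 0, 1, 2, 4, 6, 7, 8, 12, 14, 18, 24}
|A + A| = 18

|A + A| = 18


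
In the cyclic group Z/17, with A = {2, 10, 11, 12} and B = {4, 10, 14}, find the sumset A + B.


Work in Z/17Z: reduce every sum a + b modulo 17.
Enumerate all 12 pairs:
a = 2: 2+4=6, 2+10=12, 2+14=16
a = 10: 10+4=14, 10+10=3, 10+14=7
a = 11: 11+4=15, 11+10=4, 11+14=8
a = 12: 12+4=16, 12+10=5, 12+14=9
Distinct residues collected: {3, 4, 5, 6, 7, 8, 9, 12, 14, 15, 16}
|A + B| = 11 (out of 17 total residues).

A + B = {3, 4, 5, 6, 7, 8, 9, 12, 14, 15, 16}


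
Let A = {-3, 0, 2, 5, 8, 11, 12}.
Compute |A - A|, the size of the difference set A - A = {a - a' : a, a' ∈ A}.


A - A = {a - a' : a, a' ∈ A}; |A| = 7.
Bounds: 2|A|-1 ≤ |A - A| ≤ |A|² - |A| + 1, i.e. 13 ≤ |A - A| ≤ 43.
Note: 0 ∈ A - A always (from a - a). The set is symmetric: if d ∈ A - A then -d ∈ A - A.
Enumerate nonzero differences d = a - a' with a > a' (then include -d):
Positive differences: {1, 2, 3, 4, 5, 6, 7, 8, 9, 10, 11, 12, 14, 15}
Full difference set: {0} ∪ (positive diffs) ∪ (negative diffs).
|A - A| = 1 + 2·14 = 29 (matches direct enumeration: 29).

|A - A| = 29


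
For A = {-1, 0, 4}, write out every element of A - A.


A - A = {a - a' : a, a' ∈ A}.
Compute a - a' for each ordered pair (a, a'):
a = -1: -1--1=0, -1-0=-1, -1-4=-5
a = 0: 0--1=1, 0-0=0, 0-4=-4
a = 4: 4--1=5, 4-0=4, 4-4=0
Collecting distinct values (and noting 0 appears from a-a):
A - A = {-5, -4, -1, 0, 1, 4, 5}
|A - A| = 7

A - A = {-5, -4, -1, 0, 1, 4, 5}


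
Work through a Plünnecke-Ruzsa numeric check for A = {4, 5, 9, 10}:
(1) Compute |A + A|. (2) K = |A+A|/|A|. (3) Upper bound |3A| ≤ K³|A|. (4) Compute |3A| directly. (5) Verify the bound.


|A| = 4.
Step 1: Compute A + A by enumerating all 16 pairs.
A + A = {8, 9, 10, 13, 14, 15, 18, 19, 20}, so |A + A| = 9.
Step 2: Doubling constant K = |A + A|/|A| = 9/4 = 9/4 ≈ 2.2500.
Step 3: Plünnecke-Ruzsa gives |3A| ≤ K³·|A| = (2.2500)³ · 4 ≈ 45.5625.
Step 4: Compute 3A = A + A + A directly by enumerating all triples (a,b,c) ∈ A³; |3A| = 16.
Step 5: Check 16 ≤ 45.5625? Yes ✓.

K = 9/4, Plünnecke-Ruzsa bound K³|A| ≈ 45.5625, |3A| = 16, inequality holds.


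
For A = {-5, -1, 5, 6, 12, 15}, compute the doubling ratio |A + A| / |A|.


|A| = 6.
Compute A + A by enumerating all 36 pairs.
A + A = {-10, -6, -2, 0, 1, 4, 5, 7, 10, 11, 12, 14, 17, 18, 20, 21, 24, 27, 30}, so |A + A| = 19.
K = |A + A| / |A| = 19/6 (already in lowest terms) ≈ 3.1667.
Reference: AP of size 6 gives K = 11/6 ≈ 1.8333; a fully generic set of size 6 gives K ≈ 3.5000.

|A| = 6, |A + A| = 19, K = 19/6.


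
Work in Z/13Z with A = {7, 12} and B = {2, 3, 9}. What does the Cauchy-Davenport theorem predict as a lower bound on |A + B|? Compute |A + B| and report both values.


Cauchy-Davenport: |A + B| ≥ min(p, |A| + |B| - 1) for A, B nonempty in Z/pZ.
|A| = 2, |B| = 3, p = 13.
CD lower bound = min(13, 2 + 3 - 1) = min(13, 4) = 4.
Compute A + B mod 13 directly:
a = 7: 7+2=9, 7+3=10, 7+9=3
a = 12: 12+2=1, 12+3=2, 12+9=8
A + B = {1, 2, 3, 8, 9, 10}, so |A + B| = 6.
Verify: 6 ≥ 4? Yes ✓.

CD lower bound = 4, actual |A + B| = 6.


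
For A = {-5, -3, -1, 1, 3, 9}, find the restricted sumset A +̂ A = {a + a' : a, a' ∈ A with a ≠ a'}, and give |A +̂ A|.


Restricted sumset: A +̂ A = {a + a' : a ∈ A, a' ∈ A, a ≠ a'}.
Equivalently, take A + A and drop any sum 2a that is achievable ONLY as a + a for a ∈ A (i.e. sums representable only with equal summands).
Enumerate pairs (a, a') with a < a' (symmetric, so each unordered pair gives one sum; this covers all a ≠ a'):
  -5 + -3 = -8
  -5 + -1 = -6
  -5 + 1 = -4
  -5 + 3 = -2
  -5 + 9 = 4
  -3 + -1 = -4
  -3 + 1 = -2
  -3 + 3 = 0
  -3 + 9 = 6
  -1 + 1 = 0
  -1 + 3 = 2
  -1 + 9 = 8
  1 + 3 = 4
  1 + 9 = 10
  3 + 9 = 12
Collected distinct sums: {-8, -6, -4, -2, 0, 2, 4, 6, 8, 10, 12}
|A +̂ A| = 11
(Reference bound: |A +̂ A| ≥ 2|A| - 3 for |A| ≥ 2, with |A| = 6 giving ≥ 9.)

|A +̂ A| = 11
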